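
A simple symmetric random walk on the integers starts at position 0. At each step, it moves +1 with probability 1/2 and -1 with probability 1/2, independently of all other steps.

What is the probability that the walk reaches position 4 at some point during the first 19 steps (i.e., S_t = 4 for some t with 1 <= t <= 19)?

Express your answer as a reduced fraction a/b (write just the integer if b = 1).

Answer: 11773/32768

Derivation:
Count via complement. Let g(t,s) = #length-t paths at position s with S_1..S_t all ≠ 4.
g(t,s) = g(t-1,s-1) + g(t-1,s+1) for s ≠ 4; g(t,4) = 0.
t=0: g(0,0)=1
t=1: g(1,-1)=1 g(1,1)=1
t=2: g(2,-2)=1 g(2,0)=2 g(2,2)=1
t=3: g(3,-3)=1 g(3,-1)=3 g(3,1)=3 g(3,3)=1
t=4: g(4,-4)=1 g(4,-2)=4 g(4,0)=6 g(4,2)=4
t=5: g(5,-5)=1 g(5,-3)=5 g(5,-1)=10 g(5,1)=10 g(5,3)=4
t=6: g(6,-6)=1 g(6,-4)=6 g(6,-2)=15 g(6,0)=20 g(6,2)=14
t=7: g(7,-7)=1 g(7,-5)=7 g(7,-3)=21 g(7,-1)=35 g(7,1)=34 g(7,3)=14
t=8: g(8,-8)=1 g(8,-6)=8 g(8,-4)=28 g(8,-2)=56 g(8,0)=69 g(8,2)=48
t=9: g(9,-9)=1 g(9,-7)=9 g(9,-5)=36 g(9,-3)=84 g(9,-1)=125 g(9,1)=117 g(9,3)=48
t=10: g(10,-10)=1 g(10,-8)=10 g(10,-6)=45 g(10,-4)=120 g(10,-2)=209 g(10,0)=242 g(10,2)=165
t=11: g(11,-11)=1 g(11,-9)=11 g(11,-7)=55 g(11,-5)=165 g(11,-3)=329 g(11,-1)=451 g(11,1)=407 g(11,3)=165
t=12: g(12,-12)=1 g(12,-10)=12 g(12,-8)=66 g(12,-6)=220 g(12,-4)=494 g(12,-2)=780 g(12,0)=858 g(12,2)=572
t=13: g(13,-13)=1 g(13,-11)=13 g(13,-9)=78 g(13,-7)=286 g(13,-5)=714 g(13,-3)=1274 g(13,-1)=1638 g(13,1)=1430 g(13,3)=572
t=14: g(14,-14)=1 g(14,-12)=14 g(14,-10)=91 g(14,-8)=364 g(14,-6)=1000 g(14,-4)=1988 g(14,-2)=2912 g(14,0)=3068 g(14,2)=2002
t=15: g(15,-15)=1 g(15,-13)=15 g(15,-11)=105 g(15,-9)=455 g(15,-7)=1364 g(15,-5)=2988 g(15,-3)=4900 g(15,-1)=5980 g(15,1)=5070 g(15,3)=2002
t=16: g(16,-16)=1 g(16,-14)=16 g(16,-12)=120 g(16,-10)=560 g(16,-8)=1819 g(16,-6)=4352 g(16,-4)=7888 g(16,-2)=10880 g(16,0)=11050 g(16,2)=7072
t=17: g(17,-17)=1 g(17,-15)=17 g(17,-13)=136 g(17,-11)=680 g(17,-9)=2379 g(17,-7)=6171 g(17,-5)=12240 g(17,-3)=18768 g(17,-1)=21930 g(17,1)=18122 g(17,3)=7072
t=18: g(18,-18)=1 g(18,-16)=18 g(18,-14)=153 g(18,-12)=816 g(18,-10)=3059 g(18,-8)=8550 g(18,-6)=18411 g(18,-4)=31008 g(18,-2)=40698 g(18,0)=40052 g(18,2)=25194
t=19: g(19,-19)=1 g(19,-17)=19 g(19,-15)=171 g(19,-13)=969 g(19,-11)=3875 g(19,-9)=11609 g(19,-7)=26961 g(19,-5)=49419 g(19,-3)=71706 g(19,-1)=80750 g(19,1)=65246 g(19,3)=25194
Paths never hitting 4: Σ_s g(19,s) = 335920
Paths hitting 4: 2^19 - 335920 = 188368
P = 188368/524288 = 11773/32768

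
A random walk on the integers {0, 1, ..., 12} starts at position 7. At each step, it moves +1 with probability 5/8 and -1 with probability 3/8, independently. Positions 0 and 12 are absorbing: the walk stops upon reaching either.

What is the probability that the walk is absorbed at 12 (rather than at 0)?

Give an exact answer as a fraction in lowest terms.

Answer: 118653125/121804592

Derivation:
Biased walk: p = 5/8, q = 3/8, r = q/p = 3/5
Gambler's ruin: P(hit 12 before 0 | start at 7) = (1 - r^a)/(1 - r^N)
r^7 = 2187/78125; r^12 = 531441/244140625
P = (1 - 2187/78125) / (1 - 531441/244140625) = 75938/78125 / 243609184/244140625 = 118653125/121804592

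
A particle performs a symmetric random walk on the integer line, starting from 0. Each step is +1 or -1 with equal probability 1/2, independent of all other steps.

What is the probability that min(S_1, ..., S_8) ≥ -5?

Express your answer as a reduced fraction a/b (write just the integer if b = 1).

Answer: 123/128

Derivation:
Let f(t,s) = #length-t paths at position s with S_1..S_t all ≥ -5.
f(t,s) = f(t-1,s-1) + f(t-1,s+1) for s ≥ -5; f(t,s) = 0 for s < -5.
t=0: f(0,0)=1
t=1: f(1,-1)=1 f(1,1)=1
t=2: f(2,-2)=1 f(2,0)=2 f(2,2)=1
t=3: f(3,-3)=1 f(3,-1)=3 f(3,1)=3 f(3,3)=1
t=4: f(4,-4)=1 f(4,-2)=4 f(4,0)=6 f(4,2)=4 f(4,4)=1
t=5: f(5,-5)=1 f(5,-3)=5 f(5,-1)=10 f(5,1)=10 f(5,3)=5 f(5,5)=1
t=6: f(6,-4)=6 f(6,-2)=15 f(6,0)=20 f(6,2)=15 f(6,4)=6 f(6,6)=1
t=7: f(7,-5)=6 f(7,-3)=21 f(7,-1)=35 f(7,1)=35 f(7,3)=21 f(7,5)=7 f(7,7)=1
t=8: f(8,-4)=27 f(8,-2)=56 f(8,0)=70 f(8,2)=56 f(8,4)=28 f(8,6)=8 f(8,8)=1
Σ_s f(8,s) = 246
P = 246/256 = 123/128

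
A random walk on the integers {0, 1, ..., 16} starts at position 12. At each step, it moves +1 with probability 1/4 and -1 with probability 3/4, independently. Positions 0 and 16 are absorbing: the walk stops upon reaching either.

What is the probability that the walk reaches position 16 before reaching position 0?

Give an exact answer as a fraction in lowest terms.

Biased walk: p = 1/4, q = 3/4, r = q/p = 3
Gambler's ruin: P(hit 16 before 0 | start at 12) = (1 - r^a)/(1 - r^N)
r^12 = 531441; r^16 = 43046721
P = (1 - 531441) / (1 - 43046721) = -531440 / -43046720 = 6643/538084

Answer: 6643/538084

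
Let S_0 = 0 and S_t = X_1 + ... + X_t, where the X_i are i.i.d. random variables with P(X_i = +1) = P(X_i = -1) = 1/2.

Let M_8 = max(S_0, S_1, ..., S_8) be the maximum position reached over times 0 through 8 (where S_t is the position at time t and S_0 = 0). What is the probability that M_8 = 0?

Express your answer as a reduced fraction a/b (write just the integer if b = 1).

Let M_8 = max(S_0,...,S_8). Use the reflection principle: for j ≥ 1, #{paths with M_8 ≥ j} = #{S_8 ≥ j} + #{S_8 ≥ j+1}.
P(M_8 ≥ 0) = 1 since S_0 = 0, so #{M_8 ≥ 0} = 256.
#{M_8 ≥ 1} = #{S_8 ≥ 1} + #{S_8 ≥ 2} = 93 + 93 = 186.
#{M_8 = 0} = 256 - 186 = 70.
P(M_8 = 0) = 70/256 = 35/128

Answer: 35/128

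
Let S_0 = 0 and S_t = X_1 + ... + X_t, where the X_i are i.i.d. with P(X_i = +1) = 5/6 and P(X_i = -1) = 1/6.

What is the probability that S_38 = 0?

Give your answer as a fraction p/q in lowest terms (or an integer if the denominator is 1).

To be at 0 after 38 steps: need exactly 19 steps of +1 and 19 of -1.
Number of such sequences: C(38,19) = 35345263800
Each has probability (5/6)^19 · (1/6)^19 = 19073486328125/371319292745659279662190166016
P = 35345263800 · 19073486328125/371319292745659279662190166016 = 28089891910552978515625/15471637197735803319257923584

Answer: 28089891910552978515625/15471637197735803319257923584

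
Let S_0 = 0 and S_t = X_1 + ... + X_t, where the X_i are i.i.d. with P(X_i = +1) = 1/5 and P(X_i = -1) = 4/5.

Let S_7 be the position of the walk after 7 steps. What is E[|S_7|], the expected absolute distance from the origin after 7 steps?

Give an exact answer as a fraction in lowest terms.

Answer: 66983/15625

Derivation:
S_7 takes values m ≡ 1 (mod 2) with |m| ≤ 7; P(S_7=m) = C(7,(7+m)/2) · (1/5)^((7+m)/2) · (4/5)^((7-m)/2).
Distribution: P(S=-7)=16384/78125, P(S=-5)=28672/78125, P(S=-3)=21504/78125, P(S=-1)=1792/15625, P(S=1)=448/15625, P(S=3)=336/78125, P(S=5)=28/78125, P(S=7)=1/78125
E[|S_7|] = Σ_m |m|·P(S_7=m) = 66983/15625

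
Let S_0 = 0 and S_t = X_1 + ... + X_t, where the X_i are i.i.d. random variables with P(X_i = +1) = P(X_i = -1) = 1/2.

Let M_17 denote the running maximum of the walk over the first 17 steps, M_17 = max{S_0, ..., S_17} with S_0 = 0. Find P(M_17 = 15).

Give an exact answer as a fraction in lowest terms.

Answer: 17/131072

Derivation:
Let M_17 = max(S_0,...,S_17). Use the reflection principle: for j ≥ 1, #{paths with M_17 ≥ j} = #{S_17 ≥ j} + #{S_17 ≥ j+1}.
By reflection, #{M_17 ≥ 15} = #{S_17 ≥ 15} + #{S_17 ≥ 16} = 18 + 1 = 19.
#{M_17 ≥ 16} = #{S_17 ≥ 16} + #{S_17 ≥ 17} = 1 + 1 = 2.
#{M_17 = 15} = 19 - 2 = 17.
P(M_17 = 15) = 17/131072 = 17/131072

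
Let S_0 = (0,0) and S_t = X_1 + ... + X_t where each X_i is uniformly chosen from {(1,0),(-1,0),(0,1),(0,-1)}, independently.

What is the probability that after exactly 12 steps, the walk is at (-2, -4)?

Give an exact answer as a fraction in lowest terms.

Let h be the number of horizontal steps (so 12-h are vertical). To end at (-2,-4) need (h-2)/2 right-steps and ((12-h)-4)/2 up-steps.
Sum over h with 2 ≤ h ≤ 8, h ≡ 0 (mod 2), 12-h ≡ 0 (mod 2):
h=2: C(12,2)·C(2,0)·C(10,3) = 66·1·120 = 7920
h=4: C(12,4)·C(4,1)·C(8,2) = 495·4·28 = 55440
h=6: C(12,6)·C(6,2)·C(6,1) = 924·15·6 = 83160
h=8: C(12,8)·C(8,3)·C(4,0) = 495·56·1 = 27720
Total favorable: 174240
Total paths: 4^12 = 16777216
P = 174240/16777216 = 5445/524288

Answer: 5445/524288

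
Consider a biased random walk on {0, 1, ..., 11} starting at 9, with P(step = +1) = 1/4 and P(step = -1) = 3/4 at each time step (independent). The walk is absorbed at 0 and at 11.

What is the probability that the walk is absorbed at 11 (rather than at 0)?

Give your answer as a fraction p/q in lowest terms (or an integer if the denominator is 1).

Answer: 9841/88573

Derivation:
Biased walk: p = 1/4, q = 3/4, r = q/p = 3
Gambler's ruin: P(hit 11 before 0 | start at 9) = (1 - r^a)/(1 - r^N)
r^9 = 19683; r^11 = 177147
P = (1 - 19683) / (1 - 177147) = -19682 / -177146 = 9841/88573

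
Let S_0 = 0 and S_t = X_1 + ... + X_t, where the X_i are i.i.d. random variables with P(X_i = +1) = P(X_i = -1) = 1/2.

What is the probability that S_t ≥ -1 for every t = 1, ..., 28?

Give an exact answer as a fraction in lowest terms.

Let f(t,s) = #length-t paths at position s with S_1..S_t all ≥ -1.
f(t,s) = f(t-1,s-1) + f(t-1,s+1) for s ≥ -1; f(t,s) = 0 for s < -1.
t=0: f(0,0)=1
t=1: f(1,-1)=1 f(1,1)=1
t=2: f(2,0)=2 f(2,2)=1
t=3: f(3,-1)=2 f(3,1)=3 f(3,3)=1
t=4: f(4,0)=5 f(4,2)=4 f(4,4)=1
t=5: f(5,-1)=5 f(5,1)=9 f(5,3)=5 f(5,5)=1
t=6: f(6,0)=14 f(6,2)=14 f(6,4)=6 f(6,6)=1
t=7: f(7,-1)=14 f(7,1)=28 f(7,3)=20 f(7,5)=7 f(7,7)=1
t=8: f(8,0)=42 f(8,2)=48 f(8,4)=27 f(8,6)=8 f(8,8)=1
t=9: f(9,-1)=42 f(9,1)=90 f(9,3)=75 f(9,5)=35 f(9,7)=9 f(9,9)=1
t=10: f(10,0)=132 f(10,2)=165 f(10,4)=110 f(10,6)=44 f(10,8)=10 f(10,10)=1
t=11: f(11,-1)=132 f(11,1)=297 f(11,3)=275 f(11,5)=154 f(11,7)=54 f(11,9)=11 f(11,11)=1
t=12: f(12,0)=429 f(12,2)=572 f(12,4)=429 f(12,6)=208 f(12,8)=65 f(12,10)=12 f(12,12)=1
t=13: f(13,-1)=429 f(13,1)=1001 f(13,3)=1001 f(13,5)=637 f(13,7)=273 f(13,9)=77 f(13,11)=13 f(13,13)=1
t=14: f(14,0)=1430 f(14,2)=2002 f(14,4)=1638 f(14,6)=910 f(14,8)=350 f(14,10)=90 f(14,12)=14 f(14,14)=1
t=15: f(15,-1)=1430 f(15,1)=3432 f(15,3)=3640 f(15,5)=2548 f(15,7)=1260 f(15,9)=440 f(15,11)=104 f(15,13)=15 f(15,15)=1
t=16: f(16,0)=4862 f(16,2)=7072 f(16,4)=6188 f(16,6)=3808 f(16,8)=1700 f(16,10)=544 f(16,12)=119 f(16,14)=16 f(16,16)=1
t=17: f(17,-1)=4862 f(17,1)=11934 f(17,3)=13260 f(17,5)=9996 f(17,7)=5508 f(17,9)=2244 f(17,11)=663 f(17,13)=135 f(17,15)=17 f(17,17)=1
t=18: f(18,0)=16796 f(18,2)=25194 f(18,4)=23256 f(18,6)=15504 f(18,8)=7752 f(18,10)=2907 f(18,12)=798 f(18,14)=152 f(18,16)=18 f(18,18)=1
t=19: f(19,-1)=16796 f(19,1)=41990 f(19,3)=48450 f(19,5)=38760 f(19,7)=23256 f(19,9)=10659 f(19,11)=3705 f(19,13)=950 f(19,15)=170 f(19,17)=19 f(19,19)=1
t=20: f(20,0)=58786 f(20,2)=90440 f(20,4)=87210 f(20,6)=62016 f(20,8)=33915 f(20,10)=14364 f(20,12)=4655 f(20,14)=1120 f(20,16)=189 f(20,18)=20 f(20,20)=1
t=21: f(21,-1)=58786 f(21,1)=149226 f(21,3)=177650 f(21,5)=149226 f(21,7)=95931 f(21,9)=48279 f(21,11)=19019 f(21,13)=5775 f(21,15)=1309 f(21,17)=209 f(21,19)=21 f(21,21)=1
t=22: f(22,0)=208012 f(22,2)=326876 f(22,4)=326876 f(22,6)=245157 f(22,8)=144210 f(22,10)=67298 f(22,12)=24794 f(22,14)=7084 f(22,16)=1518 f(22,18)=230 f(22,20)=22 f(22,22)=1
t=23: f(23,-1)=208012 f(23,1)=534888 f(23,3)=653752 f(23,5)=572033 f(23,7)=389367 f(23,9)=211508 f(23,11)=92092 f(23,13)=31878 f(23,15)=8602 f(23,17)=1748 f(23,19)=252 f(23,21)=23 f(23,23)=1
t=24: f(24,0)=742900 f(24,2)=1188640 f(24,4)=1225785 f(24,6)=961400 f(24,8)=600875 f(24,10)=303600 f(24,12)=123970 f(24,14)=40480 f(24,16)=10350 f(24,18)=2000 f(24,20)=275 f(24,22)=24 f(24,24)=1
t=25: f(25,-1)=742900 f(25,1)=1931540 f(25,3)=2414425 f(25,5)=2187185 f(25,7)=1562275 f(25,9)=904475 f(25,11)=427570 f(25,13)=164450 f(25,15)=50830 f(25,17)=12350 f(25,19)=2275 f(25,21)=299 f(25,23)=25 f(25,25)=1
t=26: f(26,0)=2674440 f(26,2)=4345965 f(26,4)=4601610 f(26,6)=3749460 f(26,8)=2466750 f(26,10)=1332045 f(26,12)=592020 f(26,14)=215280 f(26,16)=63180 f(26,18)=14625 f(26,20)=2574 f(26,22)=324 f(26,24)=26 f(26,26)=1
t=27: f(27,-1)=2674440 f(27,1)=7020405 f(27,3)=8947575 f(27,5)=8351070 f(27,7)=6216210 f(27,9)=3798795 f(27,11)=1924065 f(27,13)=807300 f(27,15)=278460 f(27,17)=77805 f(27,19)=17199 f(27,21)=2898 f(27,23)=350 f(27,25)=27 f(27,27)=1
t=28: f(28,0)=9694845 f(28,2)=15967980 f(28,4)=17298645 f(28,6)=14567280 f(28,8)=10015005 f(28,10)=5722860 f(28,12)=2731365 f(28,14)=1085760 f(28,16)=356265 f(28,18)=95004 f(28,20)=20097 f(28,22)=3248 f(28,24)=377 f(28,26)=28 f(28,28)=1
Σ_s f(28,s) = 77558760
P = 77558760/268435456 = 9694845/33554432

Answer: 9694845/33554432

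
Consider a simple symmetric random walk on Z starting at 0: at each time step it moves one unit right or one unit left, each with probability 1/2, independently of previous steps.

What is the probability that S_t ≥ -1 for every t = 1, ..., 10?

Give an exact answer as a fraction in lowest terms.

Answer: 231/512

Derivation:
Let f(t,s) = #length-t paths at position s with S_1..S_t all ≥ -1.
f(t,s) = f(t-1,s-1) + f(t-1,s+1) for s ≥ -1; f(t,s) = 0 for s < -1.
t=0: f(0,0)=1
t=1: f(1,-1)=1 f(1,1)=1
t=2: f(2,0)=2 f(2,2)=1
t=3: f(3,-1)=2 f(3,1)=3 f(3,3)=1
t=4: f(4,0)=5 f(4,2)=4 f(4,4)=1
t=5: f(5,-1)=5 f(5,1)=9 f(5,3)=5 f(5,5)=1
t=6: f(6,0)=14 f(6,2)=14 f(6,4)=6 f(6,6)=1
t=7: f(7,-1)=14 f(7,1)=28 f(7,3)=20 f(7,5)=7 f(7,7)=1
t=8: f(8,0)=42 f(8,2)=48 f(8,4)=27 f(8,6)=8 f(8,8)=1
t=9: f(9,-1)=42 f(9,1)=90 f(9,3)=75 f(9,5)=35 f(9,7)=9 f(9,9)=1
t=10: f(10,0)=132 f(10,2)=165 f(10,4)=110 f(10,6)=44 f(10,8)=10 f(10,10)=1
Σ_s f(10,s) = 462
P = 462/1024 = 231/512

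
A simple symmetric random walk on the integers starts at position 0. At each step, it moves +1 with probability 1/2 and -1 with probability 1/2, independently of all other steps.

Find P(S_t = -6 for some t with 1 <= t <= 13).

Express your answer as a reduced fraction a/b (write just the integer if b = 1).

Count via complement. Let g(t,s) = #length-t paths at position s with S_1..S_t all ≠ -6.
g(t,s) = g(t-1,s-1) + g(t-1,s+1) for s ≠ -6; g(t,-6) = 0.
t=0: g(0,0)=1
t=1: g(1,-1)=1 g(1,1)=1
t=2: g(2,-2)=1 g(2,0)=2 g(2,2)=1
t=3: g(3,-3)=1 g(3,-1)=3 g(3,1)=3 g(3,3)=1
t=4: g(4,-4)=1 g(4,-2)=4 g(4,0)=6 g(4,2)=4 g(4,4)=1
t=5: g(5,-5)=1 g(5,-3)=5 g(5,-1)=10 g(5,1)=10 g(5,3)=5 g(5,5)=1
t=6: g(6,-4)=6 g(6,-2)=15 g(6,0)=20 g(6,2)=15 g(6,4)=6 g(6,6)=1
t=7: g(7,-5)=6 g(7,-3)=21 g(7,-1)=35 g(7,1)=35 g(7,3)=21 g(7,5)=7 g(7,7)=1
t=8: g(8,-4)=27 g(8,-2)=56 g(8,0)=70 g(8,2)=56 g(8,4)=28 g(8,6)=8 g(8,8)=1
t=9: g(9,-5)=27 g(9,-3)=83 g(9,-1)=126 g(9,1)=126 g(9,3)=84 g(9,5)=36 g(9,7)=9 g(9,9)=1
t=10: g(10,-4)=110 g(10,-2)=209 g(10,0)=252 g(10,2)=210 g(10,4)=120 g(10,6)=45 g(10,8)=10 g(10,10)=1
t=11: g(11,-5)=110 g(11,-3)=319 g(11,-1)=461 g(11,1)=462 g(11,3)=330 g(11,5)=165 g(11,7)=55 g(11,9)=11 g(11,11)=1
t=12: g(12,-4)=429 g(12,-2)=780 g(12,0)=923 g(12,2)=792 g(12,4)=495 g(12,6)=220 g(12,8)=66 g(12,10)=12 g(12,12)=1
t=13: g(13,-5)=429 g(13,-3)=1209 g(13,-1)=1703 g(13,1)=1715 g(13,3)=1287 g(13,5)=715 g(13,7)=286 g(13,9)=78 g(13,11)=13 g(13,13)=1
Paths never hitting -6: Σ_s g(13,s) = 7436
Paths hitting -6: 2^13 - 7436 = 756
P = 756/8192 = 189/2048

Answer: 189/2048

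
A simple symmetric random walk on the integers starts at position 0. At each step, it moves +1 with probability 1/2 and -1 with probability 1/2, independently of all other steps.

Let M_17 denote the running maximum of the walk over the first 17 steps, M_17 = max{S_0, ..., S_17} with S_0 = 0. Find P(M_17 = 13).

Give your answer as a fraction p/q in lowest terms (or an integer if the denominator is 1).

Answer: 17/16384

Derivation:
Let M_17 = max(S_0,...,S_17). Use the reflection principle: for j ≥ 1, #{paths with M_17 ≥ j} = #{S_17 ≥ j} + #{S_17 ≥ j+1}.
By reflection, #{M_17 ≥ 13} = #{S_17 ≥ 13} + #{S_17 ≥ 14} = 154 + 18 = 172.
#{M_17 ≥ 14} = #{S_17 ≥ 14} + #{S_17 ≥ 15} = 18 + 18 = 36.
#{M_17 = 13} = 172 - 36 = 136.
P(M_17 = 13) = 136/131072 = 17/16384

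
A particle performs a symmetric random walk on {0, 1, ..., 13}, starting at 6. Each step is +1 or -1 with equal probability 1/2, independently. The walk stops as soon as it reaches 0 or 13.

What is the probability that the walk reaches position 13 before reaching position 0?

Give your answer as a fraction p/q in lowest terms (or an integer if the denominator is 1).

Answer: 6/13

Derivation:
Symmetric walk (p = 1/2): the harmonic-function argument gives P(hit 13 before 0 | start at 6) = a/N.
P = 6/13 = 6/13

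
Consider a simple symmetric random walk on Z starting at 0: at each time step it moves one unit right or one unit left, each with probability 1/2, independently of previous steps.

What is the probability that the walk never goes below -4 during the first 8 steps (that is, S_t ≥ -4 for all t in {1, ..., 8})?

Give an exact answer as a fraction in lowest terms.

Let f(t,s) = #length-t paths at position s with S_1..S_t all ≥ -4.
f(t,s) = f(t-1,s-1) + f(t-1,s+1) for s ≥ -4; f(t,s) = 0 for s < -4.
t=0: f(0,0)=1
t=1: f(1,-1)=1 f(1,1)=1
t=2: f(2,-2)=1 f(2,0)=2 f(2,2)=1
t=3: f(3,-3)=1 f(3,-1)=3 f(3,1)=3 f(3,3)=1
t=4: f(4,-4)=1 f(4,-2)=4 f(4,0)=6 f(4,2)=4 f(4,4)=1
t=5: f(5,-3)=5 f(5,-1)=10 f(5,1)=10 f(5,3)=5 f(5,5)=1
t=6: f(6,-4)=5 f(6,-2)=15 f(6,0)=20 f(6,2)=15 f(6,4)=6 f(6,6)=1
t=7: f(7,-3)=20 f(7,-1)=35 f(7,1)=35 f(7,3)=21 f(7,5)=7 f(7,7)=1
t=8: f(8,-4)=20 f(8,-2)=55 f(8,0)=70 f(8,2)=56 f(8,4)=28 f(8,6)=8 f(8,8)=1
Σ_s f(8,s) = 238
P = 238/256 = 119/128

Answer: 119/128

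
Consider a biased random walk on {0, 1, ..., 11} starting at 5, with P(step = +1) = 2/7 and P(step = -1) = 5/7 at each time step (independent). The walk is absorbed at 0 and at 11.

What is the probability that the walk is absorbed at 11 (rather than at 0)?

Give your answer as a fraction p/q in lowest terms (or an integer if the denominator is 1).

Biased walk: p = 2/7, q = 5/7, r = q/p = 5/2
Gambler's ruin: P(hit 11 before 0 | start at 5) = (1 - r^a)/(1 - r^N)
r^5 = 3125/32; r^11 = 48828125/2048
P = (1 - 3125/32) / (1 - 48828125/2048) = -3093/32 / -48826077/2048 = 65984/16275359

Answer: 65984/16275359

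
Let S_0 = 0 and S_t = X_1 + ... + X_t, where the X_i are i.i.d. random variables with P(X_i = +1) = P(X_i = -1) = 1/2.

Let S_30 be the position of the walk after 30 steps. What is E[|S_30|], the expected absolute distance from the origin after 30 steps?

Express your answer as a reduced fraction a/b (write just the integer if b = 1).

S_30 takes values m ≡ 0 (mod 2) with |m| ≤ 30; P(S_30=m) = C(30,(30+m)/2)/2^30.
Total paths: 2^30 = 1073741824
Distribution: P(S=-30)=1/1073741824, P(S=-28)=30/1073741824, P(S=-26)=435/1073741824, P(S=-24)=4060/1073741824, P(S=-22)=27405/1073741824, P(S=-20)=142506/1073741824, P(S=-18)=593775/1073741824, P(S=-16)=2035800/1073741824, P(S=-14)=5852925/1073741824, P(S=-12)=14307150/1073741824, P(S=-10)=30045015/1073741824, P(S=-8)=54627300/1073741824, P(S=-6)=86493225/1073741824, P(S=-4)=119759850/1073741824, P(S=-2)=145422675/1073741824, P(S=0)=155117520/1073741824, P(S=2)=145422675/1073741824, P(S=4)=119759850/1073741824, P(S=6)=86493225/1073741824, P(S=8)=54627300/1073741824, P(S=10)=30045015/1073741824, P(S=12)=14307150/1073741824, P(S=14)=5852925/1073741824, P(S=16)=2035800/1073741824, P(S=18)=593775/1073741824, P(S=20)=142506/1073741824, P(S=22)=27405/1073741824, P(S=24)=4060/1073741824, P(S=26)=435/1073741824, P(S=28)=30/1073741824, P(S=30)=1/1073741824
E[|S_30|] = Σ_m |m|·P(S_30=m) = 4653525600/1073741824 = 145422675/33554432

Answer: 145422675/33554432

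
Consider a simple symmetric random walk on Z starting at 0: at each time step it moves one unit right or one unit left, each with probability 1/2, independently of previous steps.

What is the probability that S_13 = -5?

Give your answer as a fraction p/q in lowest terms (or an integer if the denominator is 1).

Answer: 715/8192

Derivation:
To reach position -5 after 13 steps: need 4 steps of +1 and 9 of -1.
Favorable paths: C(13,4) = 715
Total paths: 2^13 = 8192
P = 715/8192 = 715/8192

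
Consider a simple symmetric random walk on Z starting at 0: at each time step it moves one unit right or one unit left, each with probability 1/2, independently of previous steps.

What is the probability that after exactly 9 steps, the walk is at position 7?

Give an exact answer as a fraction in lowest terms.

Answer: 9/512

Derivation:
To reach position 7 after 9 steps: need 8 steps of +1 and 1 of -1.
Favorable paths: C(9,8) = 9
Total paths: 2^9 = 512
P = 9/512 = 9/512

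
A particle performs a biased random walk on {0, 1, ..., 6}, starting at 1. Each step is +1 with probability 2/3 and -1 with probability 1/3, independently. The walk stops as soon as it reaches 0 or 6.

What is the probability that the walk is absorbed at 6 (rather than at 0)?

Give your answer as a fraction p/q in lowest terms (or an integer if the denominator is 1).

Answer: 32/63

Derivation:
Biased walk: p = 2/3, q = 1/3, r = q/p = 1/2
Gambler's ruin: P(hit 6 before 0 | start at 1) = (1 - r^a)/(1 - r^N)
r^1 = 1/2; r^6 = 1/64
P = (1 - 1/2) / (1 - 1/64) = 1/2 / 63/64 = 32/63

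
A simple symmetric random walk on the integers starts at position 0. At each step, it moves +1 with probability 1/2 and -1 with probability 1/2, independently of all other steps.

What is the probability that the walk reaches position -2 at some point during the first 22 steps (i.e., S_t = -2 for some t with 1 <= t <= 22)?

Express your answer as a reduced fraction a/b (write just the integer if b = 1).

Answer: 1421113/2097152

Derivation:
Count via complement. Let g(t,s) = #length-t paths at position s with S_1..S_t all ≠ -2.
g(t,s) = g(t-1,s-1) + g(t-1,s+1) for s ≠ -2; g(t,-2) = 0.
t=0: g(0,0)=1
t=1: g(1,-1)=1 g(1,1)=1
t=2: g(2,0)=2 g(2,2)=1
t=3: g(3,-1)=2 g(3,1)=3 g(3,3)=1
t=4: g(4,0)=5 g(4,2)=4 g(4,4)=1
t=5: g(5,-1)=5 g(5,1)=9 g(5,3)=5 g(5,5)=1
t=6: g(6,0)=14 g(6,2)=14 g(6,4)=6 g(6,6)=1
t=7: g(7,-1)=14 g(7,1)=28 g(7,3)=20 g(7,5)=7 g(7,7)=1
t=8: g(8,0)=42 g(8,2)=48 g(8,4)=27 g(8,6)=8 g(8,8)=1
t=9: g(9,-1)=42 g(9,1)=90 g(9,3)=75 g(9,5)=35 g(9,7)=9 g(9,9)=1
t=10: g(10,0)=132 g(10,2)=165 g(10,4)=110 g(10,6)=44 g(10,8)=10 g(10,10)=1
t=11: g(11,-1)=132 g(11,1)=297 g(11,3)=275 g(11,5)=154 g(11,7)=54 g(11,9)=11 g(11,11)=1
t=12: g(12,0)=429 g(12,2)=572 g(12,4)=429 g(12,6)=208 g(12,8)=65 g(12,10)=12 g(12,12)=1
t=13: g(13,-1)=429 g(13,1)=1001 g(13,3)=1001 g(13,5)=637 g(13,7)=273 g(13,9)=77 g(13,11)=13 g(13,13)=1
t=14: g(14,0)=1430 g(14,2)=2002 g(14,4)=1638 g(14,6)=910 g(14,8)=350 g(14,10)=90 g(14,12)=14 g(14,14)=1
t=15: g(15,-1)=1430 g(15,1)=3432 g(15,3)=3640 g(15,5)=2548 g(15,7)=1260 g(15,9)=440 g(15,11)=104 g(15,13)=15 g(15,15)=1
t=16: g(16,0)=4862 g(16,2)=7072 g(16,4)=6188 g(16,6)=3808 g(16,8)=1700 g(16,10)=544 g(16,12)=119 g(16,14)=16 g(16,16)=1
t=17: g(17,-1)=4862 g(17,1)=11934 g(17,3)=13260 g(17,5)=9996 g(17,7)=5508 g(17,9)=2244 g(17,11)=663 g(17,13)=135 g(17,15)=17 g(17,17)=1
t=18: g(18,0)=16796 g(18,2)=25194 g(18,4)=23256 g(18,6)=15504 g(18,8)=7752 g(18,10)=2907 g(18,12)=798 g(18,14)=152 g(18,16)=18 g(18,18)=1
t=19: g(19,-1)=16796 g(19,1)=41990 g(19,3)=48450 g(19,5)=38760 g(19,7)=23256 g(19,9)=10659 g(19,11)=3705 g(19,13)=950 g(19,15)=170 g(19,17)=19 g(19,19)=1
t=20: g(20,0)=58786 g(20,2)=90440 g(20,4)=87210 g(20,6)=62016 g(20,8)=33915 g(20,10)=14364 g(20,12)=4655 g(20,14)=1120 g(20,16)=189 g(20,18)=20 g(20,20)=1
t=21: g(21,-1)=58786 g(21,1)=149226 g(21,3)=177650 g(21,5)=149226 g(21,7)=95931 g(21,9)=48279 g(21,11)=19019 g(21,13)=5775 g(21,15)=1309 g(21,17)=209 g(21,19)=21 g(21,21)=1
t=22: g(22,0)=208012 g(22,2)=326876 g(22,4)=326876 g(22,6)=245157 g(22,8)=144210 g(22,10)=67298 g(22,12)=24794 g(22,14)=7084 g(22,16)=1518 g(22,18)=230 g(22,20)=22 g(22,22)=1
Paths never hitting -2: Σ_s g(22,s) = 1352078
Paths hitting -2: 2^22 - 1352078 = 2842226
P = 2842226/4194304 = 1421113/2097152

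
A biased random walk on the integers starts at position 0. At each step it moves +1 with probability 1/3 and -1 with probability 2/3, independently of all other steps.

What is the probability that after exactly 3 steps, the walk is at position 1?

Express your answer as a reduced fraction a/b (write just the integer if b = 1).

To reach position 1 after 3 steps: need 2 steps of +1 and 1 step of -1.
Number of such sequences: C(3,2) = 3
Each has probability (1/3)^2 · (2/3)^1 = 2/27
P = 3 · 2/27 = 2/9

Answer: 2/9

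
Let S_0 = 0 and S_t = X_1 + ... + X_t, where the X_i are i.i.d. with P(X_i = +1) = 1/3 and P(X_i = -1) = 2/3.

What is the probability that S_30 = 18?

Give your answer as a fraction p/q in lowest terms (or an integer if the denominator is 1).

To reach position 18 after 30 steps: need 24 steps of +1 and 6 steps of -1.
Number of such sequences: C(30,24) = 593775
Each has probability (1/3)^24 · (2/3)^6 = 64/205891132094649
P = 593775 · 64/205891132094649 = 4222400/22876792454961

Answer: 4222400/22876792454961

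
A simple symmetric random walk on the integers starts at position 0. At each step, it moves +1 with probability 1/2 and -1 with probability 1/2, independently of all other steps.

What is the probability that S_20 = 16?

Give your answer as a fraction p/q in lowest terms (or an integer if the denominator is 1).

To reach position 16 after 20 steps: need 18 steps of +1 and 2 of -1.
Favorable paths: C(20,18) = 190
Total paths: 2^20 = 1048576
P = 190/1048576 = 95/524288

Answer: 95/524288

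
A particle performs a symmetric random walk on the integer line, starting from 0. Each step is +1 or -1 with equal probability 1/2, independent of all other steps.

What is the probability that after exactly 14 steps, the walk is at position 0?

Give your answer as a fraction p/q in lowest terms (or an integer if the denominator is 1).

To return to 0 after 14 steps: need exactly 7 steps of +1 and 7 of -1.
Favorable paths: C(14,7) = 3432
Total paths: 2^14 = 16384
P = 3432/16384 = 429/2048

Answer: 429/2048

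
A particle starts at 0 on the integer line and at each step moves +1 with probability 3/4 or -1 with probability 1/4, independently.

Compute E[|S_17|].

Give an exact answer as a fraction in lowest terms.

S_17 takes values m ≡ 1 (mod 2) with |m| ≤ 17; P(S_17=m) = C(17,(17+m)/2) · (3/4)^((17+m)/2) · (1/4)^((17-m)/2).
Distribution: P(S=-17)=1/17179869184, P(S=-15)=51/17179869184, P(S=-13)=153/2147483648, P(S=-11)=2295/2147483648, P(S=-9)=48195/4294967296, P(S=-7)=375921/4294967296, P(S=-5)=1127763/2147483648, P(S=-3)=5316597/2147483648, P(S=-1)=79748955/8589934592, P(S=1)=239246865/8589934592, P(S=3)=143548119/2147483648, P(S=5)=274046409/2147483648, P(S=7)=822139227/4294967296, P(S=9)=948622185/4294967296, P(S=11)=406552365/2147483648, P(S=13)=243931419/2147483648, P(S=15)=731794257/17179869184, P(S=17)=129140163/17179869184
E[|S_17|] = Σ_m |m|·P(S_17=m) = 18339782563/2147483648

Answer: 18339782563/2147483648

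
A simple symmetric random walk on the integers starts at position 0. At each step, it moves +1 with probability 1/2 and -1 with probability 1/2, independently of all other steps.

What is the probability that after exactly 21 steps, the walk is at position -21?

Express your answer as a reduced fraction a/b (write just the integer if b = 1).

To reach position -21 after 21 steps: need 0 steps of +1 and 21 of -1.
Favorable paths: C(21,0) = 1
Total paths: 2^21 = 2097152
P = 1/2097152 = 1/2097152

Answer: 1/2097152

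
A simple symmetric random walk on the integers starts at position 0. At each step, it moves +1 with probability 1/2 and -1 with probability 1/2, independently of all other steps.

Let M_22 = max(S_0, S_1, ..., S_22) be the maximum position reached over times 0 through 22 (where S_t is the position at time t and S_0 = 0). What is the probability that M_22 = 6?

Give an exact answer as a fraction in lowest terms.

Let M_22 = max(S_0,...,S_22). Use the reflection principle: for j ≥ 1, #{paths with M_22 ≥ j} = #{S_22 ≥ j} + #{S_22 ≥ j+1}.
By reflection, #{M_22 ≥ 6} = #{S_22 ≥ 6} + #{S_22 ≥ 7} = 600370 + 280600 = 880970.
#{M_22 ≥ 7} = #{S_22 ≥ 7} + #{S_22 ≥ 8} = 280600 + 280600 = 561200.
#{M_22 = 6} = 880970 - 561200 = 319770.
P(M_22 = 6) = 319770/4194304 = 159885/2097152

Answer: 159885/2097152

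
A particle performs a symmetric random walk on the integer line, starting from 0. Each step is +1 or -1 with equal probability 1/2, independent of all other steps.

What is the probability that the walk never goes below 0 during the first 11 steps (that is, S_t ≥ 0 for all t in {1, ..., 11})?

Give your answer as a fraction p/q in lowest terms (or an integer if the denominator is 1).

Answer: 231/1024

Derivation:
Let f(t,s) = #length-t paths at position s with S_1..S_t all ≥ 0.
f(t,s) = f(t-1,s-1) + f(t-1,s+1) for s ≥ 0; f(t,s) = 0 for s < 0.
t=0: f(0,0)=1
t=1: f(1,1)=1
t=2: f(2,0)=1 f(2,2)=1
t=3: f(3,1)=2 f(3,3)=1
t=4: f(4,0)=2 f(4,2)=3 f(4,4)=1
t=5: f(5,1)=5 f(5,3)=4 f(5,5)=1
t=6: f(6,0)=5 f(6,2)=9 f(6,4)=5 f(6,6)=1
t=7: f(7,1)=14 f(7,3)=14 f(7,5)=6 f(7,7)=1
t=8: f(8,0)=14 f(8,2)=28 f(8,4)=20 f(8,6)=7 f(8,8)=1
t=9: f(9,1)=42 f(9,3)=48 f(9,5)=27 f(9,7)=8 f(9,9)=1
t=10: f(10,0)=42 f(10,2)=90 f(10,4)=75 f(10,6)=35 f(10,8)=9 f(10,10)=1
t=11: f(11,1)=132 f(11,3)=165 f(11,5)=110 f(11,7)=44 f(11,9)=10 f(11,11)=1
Σ_s f(11,s) = 462
P = 462/2048 = 231/1024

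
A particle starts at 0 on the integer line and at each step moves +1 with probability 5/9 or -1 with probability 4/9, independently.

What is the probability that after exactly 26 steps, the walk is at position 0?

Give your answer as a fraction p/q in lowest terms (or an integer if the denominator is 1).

To be at 0 after 26 steps: need exactly 13 steps of +1 and 13 of -1.
Number of such sequences: C(26,13) = 10400600
Each has probability (5/9)^13 · (4/9)^13 = 81920000000000000/6461081889226673298932241
P = 10400600 · 81920000000000000/6461081889226673298932241 = 852017152000000000000000/6461081889226673298932241

Answer: 852017152000000000000000/6461081889226673298932241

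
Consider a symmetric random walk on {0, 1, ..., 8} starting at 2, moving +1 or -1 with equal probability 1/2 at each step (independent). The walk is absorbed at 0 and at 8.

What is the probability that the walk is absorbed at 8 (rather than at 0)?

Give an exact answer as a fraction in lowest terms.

Symmetric walk (p = 1/2): the harmonic-function argument gives P(hit 8 before 0 | start at 2) = a/N.
P = 2/8 = 1/4

Answer: 1/4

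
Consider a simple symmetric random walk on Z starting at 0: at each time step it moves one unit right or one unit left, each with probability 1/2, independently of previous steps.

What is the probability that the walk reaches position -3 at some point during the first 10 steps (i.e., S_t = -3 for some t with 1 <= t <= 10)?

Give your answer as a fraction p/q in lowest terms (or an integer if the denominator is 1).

Answer: 11/32

Derivation:
Count via complement. Let g(t,s) = #length-t paths at position s with S_1..S_t all ≠ -3.
g(t,s) = g(t-1,s-1) + g(t-1,s+1) for s ≠ -3; g(t,-3) = 0.
t=0: g(0,0)=1
t=1: g(1,-1)=1 g(1,1)=1
t=2: g(2,-2)=1 g(2,0)=2 g(2,2)=1
t=3: g(3,-1)=3 g(3,1)=3 g(3,3)=1
t=4: g(4,-2)=3 g(4,0)=6 g(4,2)=4 g(4,4)=1
t=5: g(5,-1)=9 g(5,1)=10 g(5,3)=5 g(5,5)=1
t=6: g(6,-2)=9 g(6,0)=19 g(6,2)=15 g(6,4)=6 g(6,6)=1
t=7: g(7,-1)=28 g(7,1)=34 g(7,3)=21 g(7,5)=7 g(7,7)=1
t=8: g(8,-2)=28 g(8,0)=62 g(8,2)=55 g(8,4)=28 g(8,6)=8 g(8,8)=1
t=9: g(9,-1)=90 g(9,1)=117 g(9,3)=83 g(9,5)=36 g(9,7)=9 g(9,9)=1
t=10: g(10,-2)=90 g(10,0)=207 g(10,2)=200 g(10,4)=119 g(10,6)=45 g(10,8)=10 g(10,10)=1
Paths never hitting -3: Σ_s g(10,s) = 672
Paths hitting -3: 2^10 - 672 = 352
P = 352/1024 = 11/32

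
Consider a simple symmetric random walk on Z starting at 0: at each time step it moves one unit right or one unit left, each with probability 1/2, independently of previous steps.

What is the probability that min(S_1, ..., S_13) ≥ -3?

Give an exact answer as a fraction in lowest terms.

Let f(t,s) = #length-t paths at position s with S_1..S_t all ≥ -3.
f(t,s) = f(t-1,s-1) + f(t-1,s+1) for s ≥ -3; f(t,s) = 0 for s < -3.
t=0: f(0,0)=1
t=1: f(1,-1)=1 f(1,1)=1
t=2: f(2,-2)=1 f(2,0)=2 f(2,2)=1
t=3: f(3,-3)=1 f(3,-1)=3 f(3,1)=3 f(3,3)=1
t=4: f(4,-2)=4 f(4,0)=6 f(4,2)=4 f(4,4)=1
t=5: f(5,-3)=4 f(5,-1)=10 f(5,1)=10 f(5,3)=5 f(5,5)=1
t=6: f(6,-2)=14 f(6,0)=20 f(6,2)=15 f(6,4)=6 f(6,6)=1
t=7: f(7,-3)=14 f(7,-1)=34 f(7,1)=35 f(7,3)=21 f(7,5)=7 f(7,7)=1
t=8: f(8,-2)=48 f(8,0)=69 f(8,2)=56 f(8,4)=28 f(8,6)=8 f(8,8)=1
t=9: f(9,-3)=48 f(9,-1)=117 f(9,1)=125 f(9,3)=84 f(9,5)=36 f(9,7)=9 f(9,9)=1
t=10: f(10,-2)=165 f(10,0)=242 f(10,2)=209 f(10,4)=120 f(10,6)=45 f(10,8)=10 f(10,10)=1
t=11: f(11,-3)=165 f(11,-1)=407 f(11,1)=451 f(11,3)=329 f(11,5)=165 f(11,7)=55 f(11,9)=11 f(11,11)=1
t=12: f(12,-2)=572 f(12,0)=858 f(12,2)=780 f(12,4)=494 f(12,6)=220 f(12,8)=66 f(12,10)=12 f(12,12)=1
t=13: f(13,-3)=572 f(13,-1)=1430 f(13,1)=1638 f(13,3)=1274 f(13,5)=714 f(13,7)=286 f(13,9)=78 f(13,11)=13 f(13,13)=1
Σ_s f(13,s) = 6006
P = 6006/8192 = 3003/4096

Answer: 3003/4096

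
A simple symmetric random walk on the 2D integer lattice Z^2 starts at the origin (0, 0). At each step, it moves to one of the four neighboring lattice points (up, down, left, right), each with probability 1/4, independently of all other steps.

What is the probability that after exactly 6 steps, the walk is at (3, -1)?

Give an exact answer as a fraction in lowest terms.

Let h be the number of horizontal steps (so 6-h are vertical). To end at (3,-1) need (h+3)/2 right-steps and ((6-h)-1)/2 up-steps.
Sum over h with 3 ≤ h ≤ 5, h ≡ 1 (mod 2), 6-h ≡ 1 (mod 2):
h=3: C(6,3)·C(3,3)·C(3,1) = 20·1·3 = 60
h=5: C(6,5)·C(5,4)·C(1,0) = 6·5·1 = 30
Total favorable: 90
Total paths: 4^6 = 4096
P = 90/4096 = 45/2048

Answer: 45/2048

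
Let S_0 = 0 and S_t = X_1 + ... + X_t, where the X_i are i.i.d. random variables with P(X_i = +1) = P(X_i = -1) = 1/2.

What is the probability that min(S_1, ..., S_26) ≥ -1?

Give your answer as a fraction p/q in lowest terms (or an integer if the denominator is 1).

Let f(t,s) = #length-t paths at position s with S_1..S_t all ≥ -1.
f(t,s) = f(t-1,s-1) + f(t-1,s+1) for s ≥ -1; f(t,s) = 0 for s < -1.
t=0: f(0,0)=1
t=1: f(1,-1)=1 f(1,1)=1
t=2: f(2,0)=2 f(2,2)=1
t=3: f(3,-1)=2 f(3,1)=3 f(3,3)=1
t=4: f(4,0)=5 f(4,2)=4 f(4,4)=1
t=5: f(5,-1)=5 f(5,1)=9 f(5,3)=5 f(5,5)=1
t=6: f(6,0)=14 f(6,2)=14 f(6,4)=6 f(6,6)=1
t=7: f(7,-1)=14 f(7,1)=28 f(7,3)=20 f(7,5)=7 f(7,7)=1
t=8: f(8,0)=42 f(8,2)=48 f(8,4)=27 f(8,6)=8 f(8,8)=1
t=9: f(9,-1)=42 f(9,1)=90 f(9,3)=75 f(9,5)=35 f(9,7)=9 f(9,9)=1
t=10: f(10,0)=132 f(10,2)=165 f(10,4)=110 f(10,6)=44 f(10,8)=10 f(10,10)=1
t=11: f(11,-1)=132 f(11,1)=297 f(11,3)=275 f(11,5)=154 f(11,7)=54 f(11,9)=11 f(11,11)=1
t=12: f(12,0)=429 f(12,2)=572 f(12,4)=429 f(12,6)=208 f(12,8)=65 f(12,10)=12 f(12,12)=1
t=13: f(13,-1)=429 f(13,1)=1001 f(13,3)=1001 f(13,5)=637 f(13,7)=273 f(13,9)=77 f(13,11)=13 f(13,13)=1
t=14: f(14,0)=1430 f(14,2)=2002 f(14,4)=1638 f(14,6)=910 f(14,8)=350 f(14,10)=90 f(14,12)=14 f(14,14)=1
t=15: f(15,-1)=1430 f(15,1)=3432 f(15,3)=3640 f(15,5)=2548 f(15,7)=1260 f(15,9)=440 f(15,11)=104 f(15,13)=15 f(15,15)=1
t=16: f(16,0)=4862 f(16,2)=7072 f(16,4)=6188 f(16,6)=3808 f(16,8)=1700 f(16,10)=544 f(16,12)=119 f(16,14)=16 f(16,16)=1
t=17: f(17,-1)=4862 f(17,1)=11934 f(17,3)=13260 f(17,5)=9996 f(17,7)=5508 f(17,9)=2244 f(17,11)=663 f(17,13)=135 f(17,15)=17 f(17,17)=1
t=18: f(18,0)=16796 f(18,2)=25194 f(18,4)=23256 f(18,6)=15504 f(18,8)=7752 f(18,10)=2907 f(18,12)=798 f(18,14)=152 f(18,16)=18 f(18,18)=1
t=19: f(19,-1)=16796 f(19,1)=41990 f(19,3)=48450 f(19,5)=38760 f(19,7)=23256 f(19,9)=10659 f(19,11)=3705 f(19,13)=950 f(19,15)=170 f(19,17)=19 f(19,19)=1
t=20: f(20,0)=58786 f(20,2)=90440 f(20,4)=87210 f(20,6)=62016 f(20,8)=33915 f(20,10)=14364 f(20,12)=4655 f(20,14)=1120 f(20,16)=189 f(20,18)=20 f(20,20)=1
t=21: f(21,-1)=58786 f(21,1)=149226 f(21,3)=177650 f(21,5)=149226 f(21,7)=95931 f(21,9)=48279 f(21,11)=19019 f(21,13)=5775 f(21,15)=1309 f(21,17)=209 f(21,19)=21 f(21,21)=1
t=22: f(22,0)=208012 f(22,2)=326876 f(22,4)=326876 f(22,6)=245157 f(22,8)=144210 f(22,10)=67298 f(22,12)=24794 f(22,14)=7084 f(22,16)=1518 f(22,18)=230 f(22,20)=22 f(22,22)=1
t=23: f(23,-1)=208012 f(23,1)=534888 f(23,3)=653752 f(23,5)=572033 f(23,7)=389367 f(23,9)=211508 f(23,11)=92092 f(23,13)=31878 f(23,15)=8602 f(23,17)=1748 f(23,19)=252 f(23,21)=23 f(23,23)=1
t=24: f(24,0)=742900 f(24,2)=1188640 f(24,4)=1225785 f(24,6)=961400 f(24,8)=600875 f(24,10)=303600 f(24,12)=123970 f(24,14)=40480 f(24,16)=10350 f(24,18)=2000 f(24,20)=275 f(24,22)=24 f(24,24)=1
t=25: f(25,-1)=742900 f(25,1)=1931540 f(25,3)=2414425 f(25,5)=2187185 f(25,7)=1562275 f(25,9)=904475 f(25,11)=427570 f(25,13)=164450 f(25,15)=50830 f(25,17)=12350 f(25,19)=2275 f(25,21)=299 f(25,23)=25 f(25,25)=1
t=26: f(26,0)=2674440 f(26,2)=4345965 f(26,4)=4601610 f(26,6)=3749460 f(26,8)=2466750 f(26,10)=1332045 f(26,12)=592020 f(26,14)=215280 f(26,16)=63180 f(26,18)=14625 f(26,20)=2574 f(26,22)=324 f(26,24)=26 f(26,26)=1
Σ_s f(26,s) = 20058300
P = 20058300/67108864 = 5014575/16777216

Answer: 5014575/16777216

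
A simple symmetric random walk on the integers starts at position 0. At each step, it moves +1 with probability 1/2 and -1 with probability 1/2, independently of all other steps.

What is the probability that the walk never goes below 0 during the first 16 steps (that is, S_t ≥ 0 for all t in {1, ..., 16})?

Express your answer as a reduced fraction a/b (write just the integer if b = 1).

Answer: 6435/32768

Derivation:
Let f(t,s) = #length-t paths at position s with S_1..S_t all ≥ 0.
f(t,s) = f(t-1,s-1) + f(t-1,s+1) for s ≥ 0; f(t,s) = 0 for s < 0.
t=0: f(0,0)=1
t=1: f(1,1)=1
t=2: f(2,0)=1 f(2,2)=1
t=3: f(3,1)=2 f(3,3)=1
t=4: f(4,0)=2 f(4,2)=3 f(4,4)=1
t=5: f(5,1)=5 f(5,3)=4 f(5,5)=1
t=6: f(6,0)=5 f(6,2)=9 f(6,4)=5 f(6,6)=1
t=7: f(7,1)=14 f(7,3)=14 f(7,5)=6 f(7,7)=1
t=8: f(8,0)=14 f(8,2)=28 f(8,4)=20 f(8,6)=7 f(8,8)=1
t=9: f(9,1)=42 f(9,3)=48 f(9,5)=27 f(9,7)=8 f(9,9)=1
t=10: f(10,0)=42 f(10,2)=90 f(10,4)=75 f(10,6)=35 f(10,8)=9 f(10,10)=1
t=11: f(11,1)=132 f(11,3)=165 f(11,5)=110 f(11,7)=44 f(11,9)=10 f(11,11)=1
t=12: f(12,0)=132 f(12,2)=297 f(12,4)=275 f(12,6)=154 f(12,8)=54 f(12,10)=11 f(12,12)=1
t=13: f(13,1)=429 f(13,3)=572 f(13,5)=429 f(13,7)=208 f(13,9)=65 f(13,11)=12 f(13,13)=1
t=14: f(14,0)=429 f(14,2)=1001 f(14,4)=1001 f(14,6)=637 f(14,8)=273 f(14,10)=77 f(14,12)=13 f(14,14)=1
t=15: f(15,1)=1430 f(15,3)=2002 f(15,5)=1638 f(15,7)=910 f(15,9)=350 f(15,11)=90 f(15,13)=14 f(15,15)=1
t=16: f(16,0)=1430 f(16,2)=3432 f(16,4)=3640 f(16,6)=2548 f(16,8)=1260 f(16,10)=440 f(16,12)=104 f(16,14)=15 f(16,16)=1
Σ_s f(16,s) = 12870
P = 12870/65536 = 6435/32768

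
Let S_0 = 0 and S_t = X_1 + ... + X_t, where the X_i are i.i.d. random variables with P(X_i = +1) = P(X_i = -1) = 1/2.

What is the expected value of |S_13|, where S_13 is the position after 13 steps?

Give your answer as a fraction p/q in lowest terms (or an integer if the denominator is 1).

S_13 takes values m ≡ 1 (mod 2) with |m| ≤ 13; P(S_13=m) = C(13,(13+m)/2)/2^13.
Total paths: 2^13 = 8192
Distribution: P(S=-13)=1/8192, P(S=-11)=13/8192, P(S=-9)=78/8192, P(S=-7)=286/8192, P(S=-5)=715/8192, P(S=-3)=1287/8192, P(S=-1)=1716/8192, P(S=1)=1716/8192, P(S=3)=1287/8192, P(S=5)=715/8192, P(S=7)=286/8192, P(S=9)=78/8192, P(S=11)=13/8192, P(S=13)=1/8192
E[|S_13|] = Σ_m |m|·P(S_13=m) = 24024/8192 = 3003/1024

Answer: 3003/1024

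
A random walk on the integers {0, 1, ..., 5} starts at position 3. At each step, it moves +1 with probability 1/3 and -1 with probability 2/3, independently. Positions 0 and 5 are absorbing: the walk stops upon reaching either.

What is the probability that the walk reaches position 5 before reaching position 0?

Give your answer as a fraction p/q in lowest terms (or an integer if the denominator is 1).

Biased walk: p = 1/3, q = 2/3, r = q/p = 2
Gambler's ruin: P(hit 5 before 0 | start at 3) = (1 - r^a)/(1 - r^N)
r^3 = 8; r^5 = 32
P = (1 - 8) / (1 - 32) = -7 / -31 = 7/31

Answer: 7/31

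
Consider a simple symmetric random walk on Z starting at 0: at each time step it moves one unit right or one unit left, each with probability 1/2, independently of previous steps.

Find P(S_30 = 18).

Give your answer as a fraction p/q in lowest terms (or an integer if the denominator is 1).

To reach position 18 after 30 steps: need 24 steps of +1 and 6 of -1.
Favorable paths: C(30,24) = 593775
Total paths: 2^30 = 1073741824
P = 593775/1073741824 = 593775/1073741824

Answer: 593775/1073741824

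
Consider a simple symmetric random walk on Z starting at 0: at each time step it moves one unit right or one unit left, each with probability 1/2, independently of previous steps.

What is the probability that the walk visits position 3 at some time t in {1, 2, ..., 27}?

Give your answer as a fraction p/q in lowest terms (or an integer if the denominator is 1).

Count via complement. Let g(t,s) = #length-t paths at position s with S_1..S_t all ≠ 3.
g(t,s) = g(t-1,s-1) + g(t-1,s+1) for s ≠ 3; g(t,3) = 0.
t=0: g(0,0)=1
t=1: g(1,-1)=1 g(1,1)=1
t=2: g(2,-2)=1 g(2,0)=2 g(2,2)=1
t=3: g(3,-3)=1 g(3,-1)=3 g(3,1)=3
t=4: g(4,-4)=1 g(4,-2)=4 g(4,0)=6 g(4,2)=3
t=5: g(5,-5)=1 g(5,-3)=5 g(5,-1)=10 g(5,1)=9
t=6: g(6,-6)=1 g(6,-4)=6 g(6,-2)=15 g(6,0)=19 g(6,2)=9
t=7: g(7,-7)=1 g(7,-5)=7 g(7,-3)=21 g(7,-1)=34 g(7,1)=28
t=8: g(8,-8)=1 g(8,-6)=8 g(8,-4)=28 g(8,-2)=55 g(8,0)=62 g(8,2)=28
t=9: g(9,-9)=1 g(9,-7)=9 g(9,-5)=36 g(9,-3)=83 g(9,-1)=117 g(9,1)=90
t=10: g(10,-10)=1 g(10,-8)=10 g(10,-6)=45 g(10,-4)=119 g(10,-2)=200 g(10,0)=207 g(10,2)=90
t=11: g(11,-11)=1 g(11,-9)=11 g(11,-7)=55 g(11,-5)=164 g(11,-3)=319 g(11,-1)=407 g(11,1)=297
t=12: g(12,-12)=1 g(12,-10)=12 g(12,-8)=66 g(12,-6)=219 g(12,-4)=483 g(12,-2)=726 g(12,0)=704 g(12,2)=297
t=13: g(13,-13)=1 g(13,-11)=13 g(13,-9)=78 g(13,-7)=285 g(13,-5)=702 g(13,-3)=1209 g(13,-1)=1430 g(13,1)=1001
t=14: g(14,-14)=1 g(14,-12)=14 g(14,-10)=91 g(14,-8)=363 g(14,-6)=987 g(14,-4)=1911 g(14,-2)=2639 g(14,0)=2431 g(14,2)=1001
t=15: g(15,-15)=1 g(15,-13)=15 g(15,-11)=105 g(15,-9)=454 g(15,-7)=1350 g(15,-5)=2898 g(15,-3)=4550 g(15,-1)=5070 g(15,1)=3432
t=16: g(16,-16)=1 g(16,-14)=16 g(16,-12)=120 g(16,-10)=559 g(16,-8)=1804 g(16,-6)=4248 g(16,-4)=7448 g(16,-2)=9620 g(16,0)=8502 g(16,2)=3432
t=17: g(17,-17)=1 g(17,-15)=17 g(17,-13)=136 g(17,-11)=679 g(17,-9)=2363 g(17,-7)=6052 g(17,-5)=11696 g(17,-3)=17068 g(17,-1)=18122 g(17,1)=11934
t=18: g(18,-18)=1 g(18,-16)=18 g(18,-14)=153 g(18,-12)=815 g(18,-10)=3042 g(18,-8)=8415 g(18,-6)=17748 g(18,-4)=28764 g(18,-2)=35190 g(18,0)=30056 g(18,2)=11934
t=19: g(19,-19)=1 g(19,-17)=19 g(19,-15)=171 g(19,-13)=968 g(19,-11)=3857 g(19,-9)=11457 g(19,-7)=26163 g(19,-5)=46512 g(19,-3)=63954 g(19,-1)=65246 g(19,1)=41990
t=20: g(20,-20)=1 g(20,-18)=20 g(20,-16)=190 g(20,-14)=1139 g(20,-12)=4825 g(20,-10)=15314 g(20,-8)=37620 g(20,-6)=72675 g(20,-4)=110466 g(20,-2)=129200 g(20,0)=107236 g(20,2)=41990
t=21: g(21,-21)=1 g(21,-19)=21 g(21,-17)=210 g(21,-15)=1329 g(21,-13)=5964 g(21,-11)=20139 g(21,-9)=52934 g(21,-7)=110295 g(21,-5)=183141 g(21,-3)=239666 g(21,-1)=236436 g(21,1)=149226
t=22: g(22,-22)=1 g(22,-20)=22 g(22,-18)=231 g(22,-16)=1539 g(22,-14)=7293 g(22,-12)=26103 g(22,-10)=73073 g(22,-8)=163229 g(22,-6)=293436 g(22,-4)=422807 g(22,-2)=476102 g(22,0)=385662 g(22,2)=149226
t=23: g(23,-23)=1 g(23,-21)=23 g(23,-19)=253 g(23,-17)=1770 g(23,-15)=8832 g(23,-13)=33396 g(23,-11)=99176 g(23,-9)=236302 g(23,-7)=456665 g(23,-5)=716243 g(23,-3)=898909 g(23,-1)=861764 g(23,1)=534888
t=24: g(24,-24)=1 g(24,-22)=24 g(24,-20)=276 g(24,-18)=2023 g(24,-16)=10602 g(24,-14)=42228 g(24,-12)=132572 g(24,-10)=335478 g(24,-8)=692967 g(24,-6)=1172908 g(24,-4)=1615152 g(24,-2)=1760673 g(24,0)=1396652 g(24,2)=534888
t=25: g(25,-25)=1 g(25,-23)=25 g(25,-21)=300 g(25,-19)=2299 g(25,-17)=12625 g(25,-15)=52830 g(25,-13)=174800 g(25,-11)=468050 g(25,-9)=1028445 g(25,-7)=1865875 g(25,-5)=2788060 g(25,-3)=3375825 g(25,-1)=3157325 g(25,1)=1931540
t=26: g(26,-26)=1 g(26,-24)=26 g(26,-22)=325 g(26,-20)=2599 g(26,-18)=14924 g(26,-16)=65455 g(26,-14)=227630 g(26,-12)=642850 g(26,-10)=1496495 g(26,-8)=2894320 g(26,-6)=4653935 g(26,-4)=6163885 g(26,-2)=6533150 g(26,0)=5088865 g(26,2)=1931540
t=27: g(27,-27)=1 g(27,-25)=27 g(27,-23)=351 g(27,-21)=2924 g(27,-19)=17523 g(27,-17)=80379 g(27,-15)=293085 g(27,-13)=870480 g(27,-11)=2139345 g(27,-9)=4390815 g(27,-7)=7548255 g(27,-5)=10817820 g(27,-3)=12697035 g(27,-1)=11622015 g(27,1)=7020405
Paths never hitting 3: Σ_s g(27,s) = 57500460
Paths hitting 3: 2^27 - 57500460 = 76717268
P = 76717268/134217728 = 19179317/33554432

Answer: 19179317/33554432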